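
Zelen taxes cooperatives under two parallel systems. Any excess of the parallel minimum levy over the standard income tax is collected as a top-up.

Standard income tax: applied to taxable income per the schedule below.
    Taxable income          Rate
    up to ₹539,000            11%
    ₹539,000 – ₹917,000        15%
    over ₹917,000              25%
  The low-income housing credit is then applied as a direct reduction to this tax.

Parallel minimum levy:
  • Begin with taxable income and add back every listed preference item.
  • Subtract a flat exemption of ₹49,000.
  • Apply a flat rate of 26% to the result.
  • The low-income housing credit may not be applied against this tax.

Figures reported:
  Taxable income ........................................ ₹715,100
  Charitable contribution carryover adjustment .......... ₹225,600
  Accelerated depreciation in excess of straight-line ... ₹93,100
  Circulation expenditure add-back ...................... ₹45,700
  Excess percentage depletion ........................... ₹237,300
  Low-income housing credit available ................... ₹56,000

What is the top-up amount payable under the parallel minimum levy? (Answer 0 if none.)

Standard income tax:
  ₹539,000 × 11% = ₹59,290
  ₹176,100 × 15% = ₹26,415
  → ₹85,705
  Less low-income housing credit ₹56,000 → ₹29,705

Parallel minimum levy:
  Adjusted income: ₹715,100 + ₹225,600 + ₹93,100 + ₹45,700 + ₹237,300 = ₹1,316,800
  Less exemption ₹49,000 → base ₹1,267,800
  ₹1,267,800 × 26% = ₹329,628

Excess of parallel minimum levy over standard income tax: ₹329,628 − ₹29,705 = ₹299,923.

₹299,923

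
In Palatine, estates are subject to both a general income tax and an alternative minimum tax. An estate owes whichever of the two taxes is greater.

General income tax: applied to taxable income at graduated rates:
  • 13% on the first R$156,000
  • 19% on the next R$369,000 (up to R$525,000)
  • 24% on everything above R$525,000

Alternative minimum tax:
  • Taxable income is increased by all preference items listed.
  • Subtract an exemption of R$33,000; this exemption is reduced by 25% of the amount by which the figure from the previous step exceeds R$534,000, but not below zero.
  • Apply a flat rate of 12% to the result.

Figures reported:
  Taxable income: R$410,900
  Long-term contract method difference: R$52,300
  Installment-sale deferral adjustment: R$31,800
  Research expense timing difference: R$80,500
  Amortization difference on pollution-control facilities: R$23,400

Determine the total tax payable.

R$69,855

General income tax:
  R$156,000 × 13% = R$20,280
  R$254,900 × 19% = R$48,431
  → R$68,711

Alternative minimum tax:
  Adjusted income: R$410,900 + R$52,300 + R$31,800 + R$80,500 + R$23,400 = R$598,900
  Exemption: R$33,000 − 25% × (R$598,900 − R$534,000) = R$33,000 − R$16,225 = R$16,775
  Base: R$598,900 − R$16,775 = R$582,125
  R$582,125 × 12% = R$69,855

R$69,855 > R$68,711, so the alternative minimum tax is the binding amount.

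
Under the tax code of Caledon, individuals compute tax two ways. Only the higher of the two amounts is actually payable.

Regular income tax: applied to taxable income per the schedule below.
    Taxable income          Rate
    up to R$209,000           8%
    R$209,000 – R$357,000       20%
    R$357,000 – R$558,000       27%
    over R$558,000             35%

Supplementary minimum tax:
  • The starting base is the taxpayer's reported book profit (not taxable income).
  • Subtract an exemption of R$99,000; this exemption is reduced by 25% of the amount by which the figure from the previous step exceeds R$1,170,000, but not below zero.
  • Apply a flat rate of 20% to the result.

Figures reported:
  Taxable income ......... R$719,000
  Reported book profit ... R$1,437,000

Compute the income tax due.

R$280,950

Supplementary minimum tax:
  Base (reported book profit): R$1,437,000
  Exemption: R$99,000 − 25% × (R$1,437,000 − R$1,170,000) = R$99,000 − R$66,750 = R$32,250
  Base: R$1,437,000 − R$32,250 = R$1,404,750
  R$1,404,750 × 20% = R$280,950

Regular income tax:
  R$209,000 × 8% = R$16,720
  R$148,000 × 20% = R$29,600
  R$201,000 × 27% = R$54,270
  R$161,000 × 35% = R$56,350
  → R$156,940

R$280,950 > R$156,940, so the supplementary minimum tax is the binding amount.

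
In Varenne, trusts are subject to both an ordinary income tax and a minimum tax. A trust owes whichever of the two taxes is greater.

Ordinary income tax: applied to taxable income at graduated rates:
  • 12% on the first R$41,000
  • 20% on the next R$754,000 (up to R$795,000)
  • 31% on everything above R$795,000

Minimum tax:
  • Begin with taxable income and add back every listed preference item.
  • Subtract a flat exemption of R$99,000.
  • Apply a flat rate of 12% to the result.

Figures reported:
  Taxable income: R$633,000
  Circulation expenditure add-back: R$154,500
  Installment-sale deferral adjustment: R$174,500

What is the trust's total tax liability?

R$123,320

Ordinary income tax:
  R$41,000 × 12% = R$4,920
  R$592,000 × 20% = R$118,400
  → R$123,320

Minimum tax:
  Adjusted income: R$633,000 + R$154,500 + R$174,500 = R$962,000
  Less exemption R$99,000 → base R$863,000
  R$863,000 × 12% = R$103,560

R$123,320 > R$103,560, so the ordinary income tax governs.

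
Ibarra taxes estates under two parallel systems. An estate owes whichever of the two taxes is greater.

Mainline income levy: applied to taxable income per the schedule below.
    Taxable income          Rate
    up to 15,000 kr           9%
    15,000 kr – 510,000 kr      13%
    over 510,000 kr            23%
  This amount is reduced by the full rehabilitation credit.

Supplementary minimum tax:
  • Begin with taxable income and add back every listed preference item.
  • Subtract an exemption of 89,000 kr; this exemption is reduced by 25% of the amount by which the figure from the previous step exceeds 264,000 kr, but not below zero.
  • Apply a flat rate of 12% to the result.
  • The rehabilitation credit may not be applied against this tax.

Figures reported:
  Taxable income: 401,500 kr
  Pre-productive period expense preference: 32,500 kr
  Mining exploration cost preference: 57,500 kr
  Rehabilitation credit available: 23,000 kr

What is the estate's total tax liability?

55,125 kr

Mainline income levy:
  15,000 kr × 9% = 1,350 kr
  386,500 kr × 13% = 50,245 kr
  → 51,595 kr
  Less rehabilitation credit 23,000 kr → 28,595 kr

Supplementary minimum tax:
  Adjusted income: 401,500 kr + 32,500 kr + 57,500 kr = 491,500 kr
  Exemption: 89,000 kr − 25% × (491,500 kr − 264,000 kr) = 89,000 kr − 56,875 kr = 32,125 kr
  Base: 491,500 kr − 32,125 kr = 459,375 kr
  459,375 kr × 12% = 55,125 kr

55,125 kr > 28,595 kr, so the supplementary minimum tax is the binding amount.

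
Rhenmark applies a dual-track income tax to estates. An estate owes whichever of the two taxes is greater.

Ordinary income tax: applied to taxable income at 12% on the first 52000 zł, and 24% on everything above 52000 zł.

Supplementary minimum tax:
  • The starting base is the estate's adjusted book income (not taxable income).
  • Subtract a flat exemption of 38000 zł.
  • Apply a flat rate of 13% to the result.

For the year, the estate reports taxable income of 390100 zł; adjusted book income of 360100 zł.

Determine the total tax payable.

Supplementary minimum tax:
  Base (adjusted book income): 360100 zł
  Less exemption 38000 zł → base 322100 zł
  322100 zł × 13% = 41873 zł

Ordinary income tax:
  52000 zł × 12% = 6240 zł
  338100 zł × 24% = 81144 zł
  → 87384 zł

87384 zł > 41873 zł, so the ordinary income tax governs.

87384 zł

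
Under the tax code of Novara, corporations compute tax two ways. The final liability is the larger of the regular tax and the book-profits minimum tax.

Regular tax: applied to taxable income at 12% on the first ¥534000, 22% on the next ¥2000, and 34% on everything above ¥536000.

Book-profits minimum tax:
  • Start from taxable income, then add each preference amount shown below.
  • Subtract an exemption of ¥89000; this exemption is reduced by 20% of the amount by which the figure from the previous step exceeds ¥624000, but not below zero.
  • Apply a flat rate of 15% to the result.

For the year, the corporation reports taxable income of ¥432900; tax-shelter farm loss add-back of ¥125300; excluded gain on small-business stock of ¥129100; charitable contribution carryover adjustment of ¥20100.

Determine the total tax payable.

¥95262

Book-profits minimum tax:
  Adjusted income: ¥432900 + ¥125300 + ¥129100 + ¥20100 = ¥707400
  Exemption: ¥89000 − 20% × (¥707400 − ¥624000) = ¥89000 − ¥16680 = ¥72320
  Base: ¥707400 − ¥72320 = ¥635080
  ¥635080 × 15% = ¥95262

Regular tax:
  ¥432900 × 12% = ¥51948

¥95262 > ¥51948, so the book-profits minimum tax is the binding amount.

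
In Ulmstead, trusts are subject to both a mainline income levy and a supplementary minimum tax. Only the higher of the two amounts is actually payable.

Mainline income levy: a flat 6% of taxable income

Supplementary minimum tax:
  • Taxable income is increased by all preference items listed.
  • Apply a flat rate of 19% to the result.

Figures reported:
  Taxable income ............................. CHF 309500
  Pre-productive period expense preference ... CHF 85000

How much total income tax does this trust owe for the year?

CHF 74955

Supplementary minimum tax:
  Adjusted income: CHF 309500 + CHF 85000 = CHF 394500
  CHF 394500 × 19% = CHF 74955

Mainline income levy:
  CHF 309500 × 6% = CHF 18570

CHF 74955 > CHF 18570, so the supplementary minimum tax is the binding amount.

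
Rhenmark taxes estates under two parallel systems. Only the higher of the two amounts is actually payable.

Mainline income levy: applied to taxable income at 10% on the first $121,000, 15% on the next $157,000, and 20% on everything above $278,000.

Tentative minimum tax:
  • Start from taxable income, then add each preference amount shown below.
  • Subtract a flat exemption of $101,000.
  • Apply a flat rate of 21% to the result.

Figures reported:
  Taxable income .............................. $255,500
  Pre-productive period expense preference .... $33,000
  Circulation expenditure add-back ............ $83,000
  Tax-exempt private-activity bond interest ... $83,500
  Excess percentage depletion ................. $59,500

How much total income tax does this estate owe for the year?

$86,835

Mainline income levy:
  $121,000 × 10% = $12,100
  $134,500 × 15% = $20,175
  → $32,275

Tentative minimum tax:
  Adjusted income: $255,500 + $33,000 + $83,000 + $83,500 + $59,500 = $514,500
  Less exemption $101,000 → base $413,500
  $413,500 × 21% = $86,835

$86,835 > $32,275, so the tentative minimum tax is the binding amount.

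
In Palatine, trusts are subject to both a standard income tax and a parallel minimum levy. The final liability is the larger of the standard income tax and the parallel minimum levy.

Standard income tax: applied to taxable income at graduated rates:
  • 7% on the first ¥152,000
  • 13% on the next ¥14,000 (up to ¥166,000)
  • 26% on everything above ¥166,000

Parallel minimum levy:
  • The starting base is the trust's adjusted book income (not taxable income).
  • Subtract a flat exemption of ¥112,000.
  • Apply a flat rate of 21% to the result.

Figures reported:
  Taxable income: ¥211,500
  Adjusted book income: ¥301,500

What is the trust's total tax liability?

¥39,795

Parallel minimum levy:
  Base (adjusted book income): ¥301,500
  Less exemption ¥112,000 → base ¥189,500
  ¥189,500 × 21% = ¥39,795

Standard income tax:
  ¥152,000 × 7% = ¥10,640
  ¥14,000 × 13% = ¥1,820
  ¥45,500 × 26% = ¥11,830
  → ¥24,290

¥39,795 > ¥24,290, so the parallel minimum levy is the binding amount.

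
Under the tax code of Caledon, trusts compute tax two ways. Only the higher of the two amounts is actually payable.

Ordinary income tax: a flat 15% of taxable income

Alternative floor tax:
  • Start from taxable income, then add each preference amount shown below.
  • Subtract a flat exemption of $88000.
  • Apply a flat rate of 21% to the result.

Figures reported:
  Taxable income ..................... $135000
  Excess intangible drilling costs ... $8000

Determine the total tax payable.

$20250

Ordinary income tax:
  $135000 × 15% = $20250

Alternative floor tax:
  Adjusted income: $135000 + $8000 = $143000
  Less exemption $88000 → base $55000
  $55000 × 21% = $11550

$20250 > $11550, so the ordinary income tax governs.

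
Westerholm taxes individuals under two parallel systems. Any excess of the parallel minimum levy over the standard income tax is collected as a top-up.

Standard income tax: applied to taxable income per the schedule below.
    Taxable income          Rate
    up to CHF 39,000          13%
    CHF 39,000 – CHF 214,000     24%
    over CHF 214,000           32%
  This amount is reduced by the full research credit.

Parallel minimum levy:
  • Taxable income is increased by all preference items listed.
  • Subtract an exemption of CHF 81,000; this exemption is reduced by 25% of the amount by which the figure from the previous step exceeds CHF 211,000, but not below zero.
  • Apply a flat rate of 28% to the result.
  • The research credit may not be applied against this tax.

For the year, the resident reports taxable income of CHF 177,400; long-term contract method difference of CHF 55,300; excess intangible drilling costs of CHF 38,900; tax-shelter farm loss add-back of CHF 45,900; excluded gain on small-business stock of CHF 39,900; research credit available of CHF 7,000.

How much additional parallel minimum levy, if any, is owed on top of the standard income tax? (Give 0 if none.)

CHF 56,354

Parallel minimum levy:
  Adjusted income: CHF 177,400 + CHF 55,300 + CHF 38,900 + CHF 45,900 + CHF 39,900 = CHF 357,400
  Exemption: CHF 81,000 − 25% × (CHF 357,400 − CHF 211,000) = CHF 81,000 − CHF 36,600 = CHF 44,400
  Base: CHF 357,400 − CHF 44,400 = CHF 313,000
  CHF 313,000 × 28% = CHF 87,640

Standard income tax:
  CHF 39,000 × 13% = CHF 5,070
  CHF 138,400 × 24% = CHF 33,216
  → CHF 38,286
  Less research credit CHF 7,000 → CHF 31,286

Excess of parallel minimum levy over standard income tax: CHF 87,640 − CHF 31,286 = CHF 56,354.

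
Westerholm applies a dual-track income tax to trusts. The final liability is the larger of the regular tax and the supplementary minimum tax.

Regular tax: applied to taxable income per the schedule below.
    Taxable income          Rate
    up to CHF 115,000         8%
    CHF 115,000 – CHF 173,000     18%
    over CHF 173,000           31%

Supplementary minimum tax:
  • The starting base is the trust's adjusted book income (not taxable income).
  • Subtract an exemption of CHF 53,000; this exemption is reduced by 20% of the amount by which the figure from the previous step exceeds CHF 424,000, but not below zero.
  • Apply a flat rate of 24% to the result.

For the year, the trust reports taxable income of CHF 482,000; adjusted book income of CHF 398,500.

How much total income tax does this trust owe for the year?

Regular tax:
  CHF 115,000 × 8% = CHF 9,200
  CHF 58,000 × 18% = CHF 10,440
  CHF 309,000 × 31% = CHF 95,790
  → CHF 115,430

Supplementary minimum tax:
  Base (adjusted book income): CHF 398,500
  Exemption: CHF 398,500 ≤ CHF 424,000, so full CHF 53,000 applies
  Base: CHF 398,500 − CHF 53,000 = CHF 345,500
  CHF 345,500 × 24% = CHF 82,920

CHF 115,430 > CHF 82,920, so the regular tax governs.

CHF 115,430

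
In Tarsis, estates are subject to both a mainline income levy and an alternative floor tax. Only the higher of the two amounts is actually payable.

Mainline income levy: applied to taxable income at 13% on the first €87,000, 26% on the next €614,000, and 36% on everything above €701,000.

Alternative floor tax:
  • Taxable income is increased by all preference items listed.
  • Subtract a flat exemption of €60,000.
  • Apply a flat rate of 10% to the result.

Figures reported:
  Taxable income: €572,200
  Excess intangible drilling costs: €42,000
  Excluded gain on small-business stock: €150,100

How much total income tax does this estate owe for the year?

Alternative floor tax:
  Adjusted income: €572,200 + €42,000 + €150,100 = €764,300
  Less exemption €60,000 → base €704,300
  €704,300 × 10% = €70,430

Mainline income levy:
  €87,000 × 13% = €11,310
  €485,200 × 26% = €126,152
  → €137,462

€137,462 > €70,430, so the mainline income levy governs.

€137,462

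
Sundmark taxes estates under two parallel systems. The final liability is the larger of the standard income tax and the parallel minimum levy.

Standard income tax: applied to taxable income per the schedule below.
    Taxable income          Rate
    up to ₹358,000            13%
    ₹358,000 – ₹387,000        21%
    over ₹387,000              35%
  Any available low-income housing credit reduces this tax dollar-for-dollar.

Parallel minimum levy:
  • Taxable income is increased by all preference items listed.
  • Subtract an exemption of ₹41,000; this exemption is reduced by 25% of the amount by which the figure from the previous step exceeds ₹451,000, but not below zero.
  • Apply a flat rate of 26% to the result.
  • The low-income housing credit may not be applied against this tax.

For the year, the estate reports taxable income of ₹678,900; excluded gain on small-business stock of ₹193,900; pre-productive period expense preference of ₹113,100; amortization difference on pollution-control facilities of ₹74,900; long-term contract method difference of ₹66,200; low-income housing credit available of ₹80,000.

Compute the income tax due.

Standard income tax:
  ₹358,000 × 13% = ₹46,540
  ₹29,000 × 21% = ₹6,090
  ₹291,900 × 35% = ₹102,165
  → ₹154,795
  Less low-income housing credit ₹80,000 → ₹74,795

Parallel minimum levy:
  Adjusted income: ₹678,900 + ₹193,900 + ₹113,100 + ₹74,900 + ₹66,200 = ₹1,127,000
  Exemption: 25% × (₹1,127,000 − ₹451,000) = ₹169,000 ≥ ₹41,000, so the exemption is fully phased out
  Base: ₹1,127,000 − ₹0 = ₹1,127,000
  ₹1,127,000 × 26% = ₹293,020

₹293,020 > ₹74,795, so the parallel minimum levy is the binding amount.

₹293,020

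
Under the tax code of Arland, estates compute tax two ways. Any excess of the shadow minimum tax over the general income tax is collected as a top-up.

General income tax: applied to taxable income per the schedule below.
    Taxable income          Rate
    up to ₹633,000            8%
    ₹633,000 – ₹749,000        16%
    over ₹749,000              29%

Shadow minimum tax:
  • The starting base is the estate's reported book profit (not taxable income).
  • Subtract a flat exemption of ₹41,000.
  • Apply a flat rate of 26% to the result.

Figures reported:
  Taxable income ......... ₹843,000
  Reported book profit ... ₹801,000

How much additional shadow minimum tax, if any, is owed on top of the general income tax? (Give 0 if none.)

₹101,140

General income tax:
  ₹633,000 × 8% = ₹50,640
  ₹116,000 × 16% = ₹18,560
  ₹94,000 × 29% = ₹27,260
  → ₹96,460

Shadow minimum tax:
  Base (reported book profit): ₹801,000
  Less exemption ₹41,000 → base ₹760,000
  ₹760,000 × 26% = ₹197,600

Excess of shadow minimum tax over general income tax: ₹197,600 − ₹96,460 = ₹101,140.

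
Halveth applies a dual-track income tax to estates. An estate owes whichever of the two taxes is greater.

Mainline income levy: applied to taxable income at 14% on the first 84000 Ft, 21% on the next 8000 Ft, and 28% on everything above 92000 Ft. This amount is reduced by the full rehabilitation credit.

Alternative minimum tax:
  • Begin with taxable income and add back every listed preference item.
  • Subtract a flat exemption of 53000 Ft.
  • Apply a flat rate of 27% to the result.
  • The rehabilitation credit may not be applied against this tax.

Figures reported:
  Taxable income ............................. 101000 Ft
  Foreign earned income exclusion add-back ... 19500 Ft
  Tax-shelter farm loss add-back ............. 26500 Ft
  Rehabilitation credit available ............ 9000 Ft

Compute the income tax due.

Alternative minimum tax:
  Adjusted income: 101000 Ft + 19500 Ft + 26500 Ft = 147000 Ft
  Less exemption 53000 Ft → base 94000 Ft
  94000 Ft × 27% = 25380 Ft

Mainline income levy:
  84000 Ft × 14% = 11760 Ft
  8000 Ft × 21% = 1680 Ft
  9000 Ft × 28% = 2520 Ft
  → 15960 Ft
  Less rehabilitation credit 9000 Ft → 6960 Ft

25380 Ft > 6960 Ft, so the alternative minimum tax is the binding amount.

25380 Ft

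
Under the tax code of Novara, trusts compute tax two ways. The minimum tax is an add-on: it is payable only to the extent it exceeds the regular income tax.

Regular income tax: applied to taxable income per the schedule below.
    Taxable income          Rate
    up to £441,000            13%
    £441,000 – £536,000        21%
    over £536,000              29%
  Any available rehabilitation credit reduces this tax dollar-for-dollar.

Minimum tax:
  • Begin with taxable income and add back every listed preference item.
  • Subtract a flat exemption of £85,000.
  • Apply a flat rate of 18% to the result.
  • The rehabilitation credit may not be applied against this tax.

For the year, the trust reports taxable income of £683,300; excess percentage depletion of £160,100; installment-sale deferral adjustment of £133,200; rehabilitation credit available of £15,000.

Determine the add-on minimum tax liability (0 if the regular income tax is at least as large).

Minimum tax:
  Adjusted income: £683,300 + £160,100 + £133,200 = £976,600
  Less exemption £85,000 → base £891,600
  £891,600 × 18% = £160,488

Regular income tax:
  £441,000 × 13% = £57,330
  £95,000 × 21% = £19,950
  £147,300 × 29% = £42,717
  → £119,997
  Less rehabilitation credit £15,000 → £104,997

Excess of minimum tax over regular income tax: £160,488 − £104,997 = £55,491.

£55,491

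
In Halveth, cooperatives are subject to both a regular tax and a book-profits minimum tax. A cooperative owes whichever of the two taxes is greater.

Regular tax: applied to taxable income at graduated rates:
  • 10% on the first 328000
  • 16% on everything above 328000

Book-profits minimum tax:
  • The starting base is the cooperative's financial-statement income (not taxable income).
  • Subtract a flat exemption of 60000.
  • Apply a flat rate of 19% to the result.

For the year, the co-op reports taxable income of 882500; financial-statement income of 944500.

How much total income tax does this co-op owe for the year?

168055

Regular tax:
  328000 × 10% = 32800
  554500 × 16% = 88720
  → 121520

Book-profits minimum tax:
  Base (financial-statement income): 944500
  Less exemption 60000 → base 884500
  884500 × 19% = 168055

168055 > 121520, so the book-profits minimum tax is the binding amount.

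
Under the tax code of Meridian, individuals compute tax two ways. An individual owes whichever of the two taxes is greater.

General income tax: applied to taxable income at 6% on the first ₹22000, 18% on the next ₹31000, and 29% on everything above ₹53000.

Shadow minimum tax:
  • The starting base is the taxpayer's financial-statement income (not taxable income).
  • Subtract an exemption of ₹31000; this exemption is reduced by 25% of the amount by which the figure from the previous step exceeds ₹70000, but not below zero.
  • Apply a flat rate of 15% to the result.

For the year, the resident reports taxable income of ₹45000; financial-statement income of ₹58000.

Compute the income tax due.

General income tax:
  ₹22000 × 6% = ₹1320
  ₹23000 × 18% = ₹4140
  → ₹5460

Shadow minimum tax:
  Base (financial-statement income): ₹58000
  Exemption: ₹58000 ≤ ₹70000, so full ₹31000 applies
  Base: ₹58000 − ₹31000 = ₹27000
  ₹27000 × 15% = ₹4050

₹5460 > ₹4050, so the general income tax governs.

₹5460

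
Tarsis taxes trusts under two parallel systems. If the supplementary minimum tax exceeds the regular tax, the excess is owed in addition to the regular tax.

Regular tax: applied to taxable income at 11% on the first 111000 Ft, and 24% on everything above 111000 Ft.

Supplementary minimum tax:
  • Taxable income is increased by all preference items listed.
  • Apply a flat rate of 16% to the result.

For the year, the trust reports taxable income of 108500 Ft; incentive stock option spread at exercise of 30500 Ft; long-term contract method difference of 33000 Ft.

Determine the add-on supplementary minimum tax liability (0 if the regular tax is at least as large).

15585 Ft

Supplementary minimum tax:
  Adjusted income: 108500 Ft + 30500 Ft + 33000 Ft = 172000 Ft
  172000 Ft × 16% = 27520 Ft

Regular tax:
  108500 Ft × 11% = 11935 Ft

Excess of supplementary minimum tax over regular tax: 27520 Ft − 11935 Ft = 15585 Ft.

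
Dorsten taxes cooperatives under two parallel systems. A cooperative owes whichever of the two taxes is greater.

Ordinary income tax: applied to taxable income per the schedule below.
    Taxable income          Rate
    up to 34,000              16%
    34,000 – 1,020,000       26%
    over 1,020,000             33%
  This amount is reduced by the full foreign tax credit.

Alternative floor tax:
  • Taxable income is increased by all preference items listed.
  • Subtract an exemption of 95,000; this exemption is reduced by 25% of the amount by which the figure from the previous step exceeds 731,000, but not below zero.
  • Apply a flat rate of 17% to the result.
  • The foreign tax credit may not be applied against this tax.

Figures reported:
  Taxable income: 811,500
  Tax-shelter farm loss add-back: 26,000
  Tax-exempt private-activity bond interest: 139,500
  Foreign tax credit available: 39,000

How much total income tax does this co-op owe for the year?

Ordinary income tax:
  34,000 × 16% = 5,440
  777,500 × 26% = 202,150
  → 207,590
  Less foreign tax credit 39,000 → 168,590

Alternative floor tax:
  Adjusted income: 811,500 + 26,000 + 139,500 = 977,000
  Exemption: 95,000 − 25% × (977,000 − 731,000) = 95,000 − 61,500 = 33,500
  Base: 977,000 − 33,500 = 943,500
  943,500 × 17% = 160,395

168,590 > 160,395, so the ordinary income tax governs.

168,590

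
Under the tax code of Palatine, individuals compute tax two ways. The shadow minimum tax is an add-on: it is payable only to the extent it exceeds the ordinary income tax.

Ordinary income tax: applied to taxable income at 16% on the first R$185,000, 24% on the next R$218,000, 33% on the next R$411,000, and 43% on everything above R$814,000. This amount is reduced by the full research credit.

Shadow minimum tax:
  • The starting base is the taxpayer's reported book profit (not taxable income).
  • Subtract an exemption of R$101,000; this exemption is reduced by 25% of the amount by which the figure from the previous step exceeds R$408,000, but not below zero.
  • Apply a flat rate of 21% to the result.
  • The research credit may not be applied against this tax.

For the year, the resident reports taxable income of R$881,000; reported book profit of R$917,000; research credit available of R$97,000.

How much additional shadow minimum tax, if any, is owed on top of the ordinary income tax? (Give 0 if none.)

R$43,210

Ordinary income tax:
  R$185,000 × 16% = R$29,600
  R$218,000 × 24% = R$52,320
  R$411,000 × 33% = R$135,630
  R$67,000 × 43% = R$28,810
  → R$246,360
  Less research credit R$97,000 → R$149,360

Shadow minimum tax:
  Base (reported book profit): R$917,000
  Exemption: 25% × (R$917,000 − R$408,000) = R$127,250 ≥ R$101,000, so the exemption is fully phased out
  Base: R$917,000 − R$0 = R$917,000
  R$917,000 × 21% = R$192,570

Excess of shadow minimum tax over ordinary income tax: R$192,570 − R$149,360 = R$43,210.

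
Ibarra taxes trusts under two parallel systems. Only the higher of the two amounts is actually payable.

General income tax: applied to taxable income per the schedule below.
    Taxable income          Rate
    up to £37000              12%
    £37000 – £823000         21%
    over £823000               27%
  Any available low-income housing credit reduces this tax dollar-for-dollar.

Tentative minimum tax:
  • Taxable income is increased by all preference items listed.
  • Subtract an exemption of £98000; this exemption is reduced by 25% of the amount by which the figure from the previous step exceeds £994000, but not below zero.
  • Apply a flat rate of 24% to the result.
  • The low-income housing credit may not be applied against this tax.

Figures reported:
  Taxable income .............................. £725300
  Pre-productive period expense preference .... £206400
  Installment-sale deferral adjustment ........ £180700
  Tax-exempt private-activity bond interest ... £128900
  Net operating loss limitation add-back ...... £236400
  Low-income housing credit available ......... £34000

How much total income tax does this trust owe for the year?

Tentative minimum tax:
  Adjusted income: £725300 + £206400 + £180700 + £128900 + £236400 = £1477700
  Exemption: 25% × (£1477700 − £994000) = £120925 ≥ £98000, so the exemption is fully phased out
  Base: £1477700 − £0 = £1477700
  £1477700 × 24% = £354648

General income tax:
  £37000 × 12% = £4440
  £688300 × 21% = £144543
  → £148983
  Less low-income housing credit £34000 → £114983

£354648 > £114983, so the tentative minimum tax is the binding amount.

£354648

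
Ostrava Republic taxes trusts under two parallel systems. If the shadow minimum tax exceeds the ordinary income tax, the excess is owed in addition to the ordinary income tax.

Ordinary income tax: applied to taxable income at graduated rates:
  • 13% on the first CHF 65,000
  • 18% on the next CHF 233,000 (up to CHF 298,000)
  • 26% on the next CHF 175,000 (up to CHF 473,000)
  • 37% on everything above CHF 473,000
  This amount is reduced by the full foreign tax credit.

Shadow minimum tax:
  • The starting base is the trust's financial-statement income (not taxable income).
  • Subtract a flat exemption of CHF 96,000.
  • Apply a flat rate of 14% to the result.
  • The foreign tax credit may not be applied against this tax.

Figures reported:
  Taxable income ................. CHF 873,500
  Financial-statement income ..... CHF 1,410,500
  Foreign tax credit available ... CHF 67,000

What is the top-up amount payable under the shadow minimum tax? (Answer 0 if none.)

CHF 6,955

Ordinary income tax:
  CHF 65,000 × 13% = CHF 8,450
  CHF 233,000 × 18% = CHF 41,940
  CHF 175,000 × 26% = CHF 45,500
  CHF 400,500 × 37% = CHF 148,185
  → CHF 244,075
  Less foreign tax credit CHF 67,000 → CHF 177,075

Shadow minimum tax:
  Base (financial-statement income): CHF 1,410,500
  Less exemption CHF 96,000 → base CHF 1,314,500
  CHF 1,314,500 × 14% = CHF 184,030

Excess of shadow minimum tax over ordinary income tax: CHF 184,030 − CHF 177,075 = CHF 6,955.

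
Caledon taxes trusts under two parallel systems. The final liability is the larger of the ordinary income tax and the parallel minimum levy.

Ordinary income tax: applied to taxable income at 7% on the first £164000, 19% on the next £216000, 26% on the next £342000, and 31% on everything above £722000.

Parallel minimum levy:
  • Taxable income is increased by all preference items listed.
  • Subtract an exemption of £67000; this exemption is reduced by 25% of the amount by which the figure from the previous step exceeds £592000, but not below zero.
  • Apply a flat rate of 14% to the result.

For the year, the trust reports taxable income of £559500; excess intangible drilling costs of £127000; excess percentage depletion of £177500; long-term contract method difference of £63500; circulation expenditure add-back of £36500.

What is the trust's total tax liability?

£134960

Ordinary income tax:
  £164000 × 7% = £11480
  £216000 × 19% = £41040
  £179500 × 26% = £46670
  → £99190

Parallel minimum levy:
  Adjusted income: £559500 + £127000 + £177500 + £63500 + £36500 = £964000
  Exemption: 25% × (£964000 − £592000) = £93000 ≥ £67000, so the exemption is fully phased out
  Base: £964000 − £0 = £964000
  £964000 × 14% = £134960

£134960 > £99190, so the parallel minimum levy is the binding amount.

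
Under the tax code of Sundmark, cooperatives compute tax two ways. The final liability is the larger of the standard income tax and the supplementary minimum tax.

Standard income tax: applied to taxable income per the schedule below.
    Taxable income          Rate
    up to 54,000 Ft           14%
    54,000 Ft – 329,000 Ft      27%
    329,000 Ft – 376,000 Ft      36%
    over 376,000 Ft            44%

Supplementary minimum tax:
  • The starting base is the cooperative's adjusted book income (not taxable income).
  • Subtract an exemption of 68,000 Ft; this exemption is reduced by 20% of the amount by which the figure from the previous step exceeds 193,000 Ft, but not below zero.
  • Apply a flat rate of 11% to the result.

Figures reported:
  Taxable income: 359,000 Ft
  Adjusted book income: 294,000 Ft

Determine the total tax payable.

92,610 Ft

Standard income tax:
  54,000 Ft × 14% = 7,560 Ft
  275,000 Ft × 27% = 74,250 Ft
  30,000 Ft × 36% = 10,800 Ft
  → 92,610 Ft

Supplementary minimum tax:
  Base (adjusted book income): 294,000 Ft
  Exemption: 68,000 Ft − 20% × (294,000 Ft − 193,000 Ft) = 68,000 Ft − 20,200 Ft = 47,800 Ft
  Base: 294,000 Ft − 47,800 Ft = 246,200 Ft
  246,200 Ft × 11% = 27,082 Ft

92,610 Ft > 27,082 Ft, so the standard income tax governs.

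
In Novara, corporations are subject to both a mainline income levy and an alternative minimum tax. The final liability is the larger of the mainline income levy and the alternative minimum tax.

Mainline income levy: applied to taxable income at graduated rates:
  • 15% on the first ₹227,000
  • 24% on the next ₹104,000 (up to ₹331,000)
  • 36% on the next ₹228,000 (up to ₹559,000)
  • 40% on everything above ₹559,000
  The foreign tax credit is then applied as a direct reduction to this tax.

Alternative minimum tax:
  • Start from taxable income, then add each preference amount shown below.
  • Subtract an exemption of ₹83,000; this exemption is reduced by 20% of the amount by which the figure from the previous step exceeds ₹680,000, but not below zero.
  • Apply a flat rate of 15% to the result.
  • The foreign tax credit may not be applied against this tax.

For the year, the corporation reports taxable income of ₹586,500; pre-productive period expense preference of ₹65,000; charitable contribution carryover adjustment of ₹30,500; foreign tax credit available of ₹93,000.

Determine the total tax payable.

₹89,910

Alternative minimum tax:
  Adjusted income: ₹586,500 + ₹65,000 + ₹30,500 = ₹682,000
  Exemption: ₹83,000 − 20% × (₹682,000 − ₹680,000) = ₹83,000 − ₹400 = ₹82,600
  Base: ₹682,000 − ₹82,600 = ₹599,400
  ₹599,400 × 15% = ₹89,910

Mainline income levy:
  ₹227,000 × 15% = ₹34,050
  ₹104,000 × 24% = ₹24,960
  ₹228,000 × 36% = ₹82,080
  ₹27,500 × 40% = ₹11,000
  → ₹152,090
  Less foreign tax credit ₹93,000 → ₹59,090

₹89,910 > ₹59,090, so the alternative minimum tax is the binding amount.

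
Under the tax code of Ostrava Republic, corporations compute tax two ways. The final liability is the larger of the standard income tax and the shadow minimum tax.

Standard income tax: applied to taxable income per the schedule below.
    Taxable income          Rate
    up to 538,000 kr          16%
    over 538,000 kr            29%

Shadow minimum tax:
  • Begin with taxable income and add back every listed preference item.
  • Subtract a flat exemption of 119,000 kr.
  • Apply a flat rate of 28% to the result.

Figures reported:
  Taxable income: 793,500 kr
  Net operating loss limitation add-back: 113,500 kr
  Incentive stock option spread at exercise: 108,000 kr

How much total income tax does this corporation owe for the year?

250,880 kr

Standard income tax:
  538,000 kr × 16% = 86,080 kr
  255,500 kr × 29% = 74,095 kr
  → 160,175 kr

Shadow minimum tax:
  Adjusted income: 793,500 kr + 113,500 kr + 108,000 kr = 1,015,000 kr
  Less exemption 119,000 kr → base 896,000 kr
  896,000 kr × 28% = 250,880 kr

250,880 kr > 160,175 kr, so the shadow minimum tax is the binding amount.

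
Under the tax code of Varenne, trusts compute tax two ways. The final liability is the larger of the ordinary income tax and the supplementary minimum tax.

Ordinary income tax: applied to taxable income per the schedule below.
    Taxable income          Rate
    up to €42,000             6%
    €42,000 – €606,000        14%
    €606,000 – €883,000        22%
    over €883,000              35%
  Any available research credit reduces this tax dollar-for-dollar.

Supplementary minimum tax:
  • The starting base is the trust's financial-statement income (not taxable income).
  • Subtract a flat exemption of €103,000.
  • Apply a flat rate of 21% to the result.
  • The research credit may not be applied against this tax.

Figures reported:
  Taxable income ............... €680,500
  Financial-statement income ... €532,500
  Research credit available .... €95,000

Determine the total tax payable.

Supplementary minimum tax:
  Base (financial-statement income): €532,500
  Less exemption €103,000 → base €429,500
  €429,500 × 21% = €90,195

Ordinary income tax:
  €42,000 × 6% = €2,520
  €564,000 × 14% = €78,960
  €74,500 × 22% = €16,390
  → €97,870
  Less research credit €95,000 → €2,870

€90,195 > €2,870, so the supplementary minimum tax is the binding amount.

€90,195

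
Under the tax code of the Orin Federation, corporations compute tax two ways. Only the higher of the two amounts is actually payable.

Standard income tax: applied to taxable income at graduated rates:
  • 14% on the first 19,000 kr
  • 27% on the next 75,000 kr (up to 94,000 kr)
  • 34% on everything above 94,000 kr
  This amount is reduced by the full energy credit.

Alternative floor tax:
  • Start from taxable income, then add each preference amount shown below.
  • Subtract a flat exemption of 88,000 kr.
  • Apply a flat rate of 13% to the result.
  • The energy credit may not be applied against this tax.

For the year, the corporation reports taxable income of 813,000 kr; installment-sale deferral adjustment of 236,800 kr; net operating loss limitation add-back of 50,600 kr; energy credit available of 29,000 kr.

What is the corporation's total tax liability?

Alternative floor tax:
  Adjusted income: 813,000 kr + 236,800 kr + 50,600 kr = 1,100,400 kr
  Less exemption 88,000 kr → base 1,012,400 kr
  1,012,400 kr × 13% = 131,612 kr

Standard income tax:
  19,000 kr × 14% = 2,660 kr
  75,000 kr × 27% = 20,250 kr
  719,000 kr × 34% = 244,460 kr
  → 267,370 kr
  Less energy credit 29,000 kr → 238,370 kr

238,370 kr > 131,612 kr, so the standard income tax governs.

238,370 kr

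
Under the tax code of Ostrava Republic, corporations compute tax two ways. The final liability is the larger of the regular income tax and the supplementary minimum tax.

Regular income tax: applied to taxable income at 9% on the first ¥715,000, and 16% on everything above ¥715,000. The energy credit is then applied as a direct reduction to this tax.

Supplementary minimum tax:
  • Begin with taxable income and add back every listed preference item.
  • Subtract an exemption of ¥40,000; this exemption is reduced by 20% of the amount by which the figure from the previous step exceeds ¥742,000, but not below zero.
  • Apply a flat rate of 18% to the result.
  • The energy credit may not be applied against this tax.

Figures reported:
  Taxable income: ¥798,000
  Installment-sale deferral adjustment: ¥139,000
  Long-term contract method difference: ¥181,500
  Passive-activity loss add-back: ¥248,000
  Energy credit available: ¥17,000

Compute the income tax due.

Regular income tax:
  ¥715,000 × 9% = ¥64,350
  ¥83,000 × 16% = ¥13,280
  → ¥77,630
  Less energy credit ¥17,000 → ¥60,630

Supplementary minimum tax:
  Adjusted income: ¥798,000 + ¥139,000 + ¥181,500 + ¥248,000 = ¥1,366,500
  Exemption: 20% × (¥1,366,500 − ¥742,000) = ¥124,900 ≥ ¥40,000, so the exemption is fully phased out
  Base: ¥1,366,500 − ¥0 = ¥1,366,500
  ¥1,366,500 × 18% = ¥245,970

¥245,970 > ¥60,630, so the supplementary minimum tax is the binding amount.

¥245,970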